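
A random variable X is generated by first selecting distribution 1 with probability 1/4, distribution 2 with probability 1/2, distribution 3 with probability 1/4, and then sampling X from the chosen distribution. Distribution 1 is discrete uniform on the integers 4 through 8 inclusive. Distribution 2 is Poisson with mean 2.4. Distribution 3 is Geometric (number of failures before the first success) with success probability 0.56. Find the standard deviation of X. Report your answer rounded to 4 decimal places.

2.3866

Per component, 1: μ=6, E[X²]=38; 2: μ=2.4, E[X²]=8.16; 3: μ=0.785714, E[X²]=2.02041.
E[X] = 0.25·6 + 0.5·2.4 + 0.25·0.785714 = 2.89643.
E[X²] = 0.25·38 + 0.5·8.16 + 0.25·2.02041 = 14.0851.
Var(X) = E[X²] − (E[X])² = 14.0851 − 8.3893 = 5.6958.
SD(X) = √5.6958 = 2.38659.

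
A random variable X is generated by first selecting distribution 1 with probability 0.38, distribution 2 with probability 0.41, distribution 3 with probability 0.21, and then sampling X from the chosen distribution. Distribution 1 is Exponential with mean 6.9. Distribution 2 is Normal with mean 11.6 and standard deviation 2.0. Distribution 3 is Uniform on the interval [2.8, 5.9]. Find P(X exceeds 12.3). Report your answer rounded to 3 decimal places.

0.213

Conditional on each component, P(X > 12.3): 1: 0.168199; 2: 0.363169; 3: 0.
By total probability, P(X > 12.3) = 0.38·0.168199 + 0.41·0.363169 + 0.21·0 = 0.212815.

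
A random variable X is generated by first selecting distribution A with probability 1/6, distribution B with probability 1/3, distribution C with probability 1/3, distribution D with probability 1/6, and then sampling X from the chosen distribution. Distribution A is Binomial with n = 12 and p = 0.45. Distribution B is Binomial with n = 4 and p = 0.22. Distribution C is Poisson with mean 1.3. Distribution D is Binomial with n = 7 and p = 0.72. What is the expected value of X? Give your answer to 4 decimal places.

Component means — A: 5.4; B: 0.88; C: 1.3; D: 5.04.
E[X] = 0.166667·5.4 + 0.333333·0.88 + 0.333333·1.3 + 0.166667·5.04 = 2.46667.

2.4667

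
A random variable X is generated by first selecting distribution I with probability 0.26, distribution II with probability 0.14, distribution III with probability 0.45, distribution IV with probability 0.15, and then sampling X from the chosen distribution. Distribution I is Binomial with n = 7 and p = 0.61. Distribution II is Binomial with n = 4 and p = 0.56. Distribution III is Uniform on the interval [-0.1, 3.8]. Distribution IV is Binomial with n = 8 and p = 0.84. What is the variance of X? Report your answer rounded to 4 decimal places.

Per component, I: μ=4.27, E[X²]=19.8982; II: μ=2.24, E[X²]=6.0032; III: μ=1.85, E[X²]=4.69; IV: μ=6.72, E[X²]=46.2336.
E[X] = 0.26·4.27 + 0.14·2.24 + 0.45·1.85 + 0.15·6.72 = 3.2643.
E[X²] = 0.26·19.8982 + 0.14·6.0032 + 0.45·4.69 + 0.15·46.2336 = 15.0595.
Var(X) = E[X²] − (E[X])² = 15.0595 − 10.6557 = 4.40387.

4.4039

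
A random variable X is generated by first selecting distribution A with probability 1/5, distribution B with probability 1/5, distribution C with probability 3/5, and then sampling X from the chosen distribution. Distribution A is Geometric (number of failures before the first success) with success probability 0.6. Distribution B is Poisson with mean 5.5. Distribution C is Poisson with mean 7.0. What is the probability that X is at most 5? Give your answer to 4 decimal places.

0.4854

Conditional on each component, P(X ≤ 5): A: 0.995904; B: 0.528919; C: 0.300708.
By total probability, P(X ≤ 5) = 0.2·0.995904 + 0.2·0.528919 + 0.6·0.300708 = 0.48539.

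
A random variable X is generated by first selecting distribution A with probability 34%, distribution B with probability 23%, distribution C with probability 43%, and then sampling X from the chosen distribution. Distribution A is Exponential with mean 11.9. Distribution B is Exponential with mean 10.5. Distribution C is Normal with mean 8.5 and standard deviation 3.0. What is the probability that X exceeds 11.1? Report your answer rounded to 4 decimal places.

Conditional on each component, P(X > 11.1): A: 0.393461; B: 0.347447; C: 0.193062.
By total probability, P(X > 11.1) = 0.34·0.393461 + 0.23·0.347447 + 0.43·0.193062 = 0.296706.

0.2967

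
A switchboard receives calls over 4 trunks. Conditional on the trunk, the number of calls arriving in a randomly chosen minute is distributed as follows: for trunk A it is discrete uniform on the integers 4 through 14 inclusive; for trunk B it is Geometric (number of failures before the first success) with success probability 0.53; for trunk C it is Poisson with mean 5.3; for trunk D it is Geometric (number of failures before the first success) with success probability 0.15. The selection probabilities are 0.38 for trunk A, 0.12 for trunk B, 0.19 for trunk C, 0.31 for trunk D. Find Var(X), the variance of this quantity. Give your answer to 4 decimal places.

23.3197

Per component, A: μ=9, E[X²]=91; B: μ=0.886792, E[X²]=2.45959; C: μ=5.3, E[X²]=33.39; D: μ=5.66667, E[X²]=69.8889.
E[X] = 0.38·9 + 0.12·0.886792 + 0.19·5.3 + 0.31·5.66667 = 6.29008.
E[X²] = 0.38·91 + 0.12·2.45959 + 0.19·33.39 + 0.31·69.8889 = 62.8848.
Var(X) = E[X²] − (E[X])² = 62.8848 − 39.5651 = 23.3197.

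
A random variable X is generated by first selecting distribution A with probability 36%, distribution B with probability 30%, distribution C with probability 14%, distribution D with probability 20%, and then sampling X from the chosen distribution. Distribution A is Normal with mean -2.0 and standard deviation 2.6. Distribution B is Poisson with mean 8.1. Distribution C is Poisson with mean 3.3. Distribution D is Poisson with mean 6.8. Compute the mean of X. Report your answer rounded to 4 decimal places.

Component means — A: -2; B: 8.1; C: 3.3; D: 6.8.
E[X] = 0.36·-2 + 0.3·8.1 + 0.14·3.3 + 0.2·6.8 = 3.532.

3.5320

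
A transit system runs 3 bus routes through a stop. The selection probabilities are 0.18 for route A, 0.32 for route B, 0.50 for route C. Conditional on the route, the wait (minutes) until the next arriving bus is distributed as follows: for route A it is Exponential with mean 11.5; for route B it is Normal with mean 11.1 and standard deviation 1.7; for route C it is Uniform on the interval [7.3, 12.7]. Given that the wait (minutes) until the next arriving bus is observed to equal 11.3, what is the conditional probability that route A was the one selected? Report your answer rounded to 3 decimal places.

Likelihoods f(11.3 | ·): A: 0.0325507; B: 0.233054; C: 0.185185.
Posterior ∝ prior × likelihood. Numerator for A: 0.18·0.0325507 = 0.00585913.
Normalizing constant: 0.18·0.0325507 + 0.32·0.233054 + 0.5·0.185185 = 0.173029.
P(A | observation) = 0.00585913 / 0.173029 = 0.0338622.

0.034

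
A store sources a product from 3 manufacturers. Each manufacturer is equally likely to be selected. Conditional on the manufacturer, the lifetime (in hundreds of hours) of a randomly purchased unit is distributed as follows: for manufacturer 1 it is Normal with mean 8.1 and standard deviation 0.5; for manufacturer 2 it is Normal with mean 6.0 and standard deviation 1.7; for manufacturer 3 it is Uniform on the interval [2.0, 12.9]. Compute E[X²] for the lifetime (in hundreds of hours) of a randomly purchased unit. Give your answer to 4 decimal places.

56.7178

For each component E[X²] = Var + (mean)², giving 1: 65.86; 2: 38.89; 3: 65.4033.
Overall E[X²] = 0.333333·65.86 + 0.333333·38.89 + 0.333333·65.4033 = 56.7178.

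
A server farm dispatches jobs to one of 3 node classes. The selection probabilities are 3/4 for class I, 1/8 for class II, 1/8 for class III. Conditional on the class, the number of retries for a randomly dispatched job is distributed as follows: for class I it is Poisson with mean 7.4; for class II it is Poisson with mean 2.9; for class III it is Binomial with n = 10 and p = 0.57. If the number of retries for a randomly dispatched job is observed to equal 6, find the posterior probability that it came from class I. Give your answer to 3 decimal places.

0.741

Likelihoods P(X=6 | ·): I: 0.139405; II: 0.0454571; III: 0.246231.
Posterior ∝ prior × likelihood. Numerator for I: 0.75·0.139405 = 0.104554.
Normalizing constant: 0.75·0.139405 + 0.125·0.0454571 + 0.125·0.246231 = 0.141015.
P(I | observation) = 0.104554 / 0.141015 = 0.741439.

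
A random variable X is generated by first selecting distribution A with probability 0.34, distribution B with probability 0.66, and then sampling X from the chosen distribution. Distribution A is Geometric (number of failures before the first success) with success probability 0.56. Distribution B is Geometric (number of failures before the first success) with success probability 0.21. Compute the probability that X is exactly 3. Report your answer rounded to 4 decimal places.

Conditional on each component, P(X = 3): A: 0.047703; B: 0.103538.
By total probability, P(X = 3) = 0.34·0.047703 + 0.66·0.103538 = 0.0845542.

0.0846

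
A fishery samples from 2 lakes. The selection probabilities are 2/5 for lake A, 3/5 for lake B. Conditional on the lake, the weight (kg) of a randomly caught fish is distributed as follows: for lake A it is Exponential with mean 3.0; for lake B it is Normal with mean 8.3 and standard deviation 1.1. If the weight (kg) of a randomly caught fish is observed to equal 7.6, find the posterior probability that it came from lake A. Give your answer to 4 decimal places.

Likelihoods f(7.6 | ·): A: 0.0264646; B: 0.296198.
Posterior ∝ prior × likelihood. Numerator for A: 0.4·0.0264646 = 0.0105859.
Normalizing constant: 0.4·0.0264646 + 0.6·0.296198 = 0.188304.
P(A | observation) = 0.0105859 / 0.188304 = 0.0562167.

0.0562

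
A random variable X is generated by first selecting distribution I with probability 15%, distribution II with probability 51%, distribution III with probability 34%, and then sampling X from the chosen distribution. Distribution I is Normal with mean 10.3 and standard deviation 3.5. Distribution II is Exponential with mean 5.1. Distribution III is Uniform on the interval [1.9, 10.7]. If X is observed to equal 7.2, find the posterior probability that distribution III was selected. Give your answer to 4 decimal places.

0.5182

Likelihoods f(7.2 | ·): I: 0.0770003; II: 0.0477868; III: 0.113636.
Posterior ∝ prior × likelihood. Numerator for III: 0.34·0.113636 = 0.0386364.
Normalizing constant: 0.15·0.0770003 + 0.51·0.0477868 + 0.34·0.113636 = 0.0745577.
P(III | observation) = 0.0386364 / 0.0745577 = 0.518208.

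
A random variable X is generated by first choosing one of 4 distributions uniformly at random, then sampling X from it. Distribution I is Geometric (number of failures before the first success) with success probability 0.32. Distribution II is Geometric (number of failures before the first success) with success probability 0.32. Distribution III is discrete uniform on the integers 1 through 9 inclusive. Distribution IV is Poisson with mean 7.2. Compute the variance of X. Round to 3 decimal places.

Per component, I: μ=2.125, E[X²]=11.1562; II: μ=2.125, E[X²]=11.1562; III: μ=5, E[X²]=31.6667; IV: μ=7.2, E[X²]=59.04.
E[X] = 0.25·2.125 + 0.25·2.125 + 0.25·5 + 0.25·7.2 = 4.1125.
E[X²] = 0.25·11.1562 + 0.25·11.1562 + 0.25·31.6667 + 0.25·59.04 = 28.2548.
Var(X) = E[X²] − (E[X])² = 28.2548 − 16.9127 = 11.3421.

11.342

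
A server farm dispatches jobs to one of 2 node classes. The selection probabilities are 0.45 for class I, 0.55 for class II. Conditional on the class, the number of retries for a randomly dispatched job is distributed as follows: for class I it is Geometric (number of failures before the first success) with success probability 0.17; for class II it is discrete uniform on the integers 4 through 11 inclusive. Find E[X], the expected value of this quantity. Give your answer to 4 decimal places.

6.3221

Component means — I: 4.88235; II: 7.5.
E[X] = 0.45·4.88235 + 0.55·7.5 = 6.32206.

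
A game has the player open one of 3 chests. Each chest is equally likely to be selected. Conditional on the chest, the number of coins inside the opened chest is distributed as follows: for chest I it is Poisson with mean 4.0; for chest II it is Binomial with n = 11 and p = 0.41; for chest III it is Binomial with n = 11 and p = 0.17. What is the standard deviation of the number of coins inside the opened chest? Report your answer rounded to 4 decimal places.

Per component, I: μ=4, E[X²]=20; II: μ=4.51, E[X²]=23.001; III: μ=1.87, E[X²]=5.049.
E[X] = 0.333333·4 + 0.333333·4.51 + 0.333333·1.87 = 3.46.
E[X²] = 0.333333·20 + 0.333333·23.001 + 0.333333·5.049 = 16.0167.
Var(X) = E[X²] − (E[X])² = 16.0167 − 11.9716 = 4.04507.
SD(X) = √4.04507 = 2.01124.

2.0112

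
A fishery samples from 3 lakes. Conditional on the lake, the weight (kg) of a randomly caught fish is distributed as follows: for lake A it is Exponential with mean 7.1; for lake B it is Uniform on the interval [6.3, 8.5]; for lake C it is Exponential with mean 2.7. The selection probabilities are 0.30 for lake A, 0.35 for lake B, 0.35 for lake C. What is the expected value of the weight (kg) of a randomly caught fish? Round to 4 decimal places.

Component means — A: 7.1; B: 7.4; C: 2.7.
E[X] = 0.3·7.1 + 0.35·7.4 + 0.35·2.7 = 5.665.

5.6650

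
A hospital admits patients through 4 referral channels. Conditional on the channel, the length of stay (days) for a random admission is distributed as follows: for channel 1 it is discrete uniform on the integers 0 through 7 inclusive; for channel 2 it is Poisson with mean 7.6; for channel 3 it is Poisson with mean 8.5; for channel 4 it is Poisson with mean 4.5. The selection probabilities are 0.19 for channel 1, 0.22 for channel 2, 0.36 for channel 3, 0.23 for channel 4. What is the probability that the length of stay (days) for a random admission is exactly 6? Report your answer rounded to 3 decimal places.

Conditional on each channel, P(X = 6): 1: 0.125; 2: 0.13394; 3: 0.106581; 4: 0.12812.
By total probability, P(X = 6) = 0.19·0.125 + 0.22·0.13394 + 0.36·0.106581 + 0.23·0.12812 = 0.121053.

0.121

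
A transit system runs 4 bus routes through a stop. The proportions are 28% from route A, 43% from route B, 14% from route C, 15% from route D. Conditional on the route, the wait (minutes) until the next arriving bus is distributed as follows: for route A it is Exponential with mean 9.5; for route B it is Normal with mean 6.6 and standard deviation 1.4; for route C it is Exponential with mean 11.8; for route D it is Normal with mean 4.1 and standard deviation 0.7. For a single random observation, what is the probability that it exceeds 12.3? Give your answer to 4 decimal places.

Conditional on each route, P(X > 12.3): A: 0.27397; B: 2.33628e-05; C: 0.352617; D: 0.
By total probability, P(X > 12.3) = 0.28·0.27397 + 0.43·2.33628e-05 + 0.14·0.352617 + 0.15·0 = 0.126088.

0.1261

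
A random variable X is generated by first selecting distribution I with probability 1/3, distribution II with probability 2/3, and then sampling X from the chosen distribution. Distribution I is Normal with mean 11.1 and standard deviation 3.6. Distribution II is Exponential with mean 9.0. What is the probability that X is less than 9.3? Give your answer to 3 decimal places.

Conditional on each component, P(X < 9.3): I: 0.308538; II: 0.644181.
By total probability, P(X < 9.3) = 0.333333·0.308538 + 0.666667·0.644181 = 0.5323.

0.532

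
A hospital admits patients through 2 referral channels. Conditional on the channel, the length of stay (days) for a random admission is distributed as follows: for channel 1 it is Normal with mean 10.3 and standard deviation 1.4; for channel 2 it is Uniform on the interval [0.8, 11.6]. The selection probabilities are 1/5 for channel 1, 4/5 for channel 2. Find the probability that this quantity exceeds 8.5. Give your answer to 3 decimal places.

0.410

Conditional on each channel, P(X > 8.5): 1: 0.900729; 2: 0.287037.
By total probability, P(X > 8.5) = 0.2·0.900729 + 0.8·0.287037 = 0.409775.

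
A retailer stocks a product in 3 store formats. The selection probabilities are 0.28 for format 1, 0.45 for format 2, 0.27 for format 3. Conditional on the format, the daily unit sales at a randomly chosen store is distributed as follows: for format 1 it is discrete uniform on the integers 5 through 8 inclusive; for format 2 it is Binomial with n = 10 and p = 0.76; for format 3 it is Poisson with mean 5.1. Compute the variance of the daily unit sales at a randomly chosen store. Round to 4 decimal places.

3.6078

Per component, 1: μ=6.5, E[X²]=43.5; 2: μ=7.6, E[X²]=59.584; 3: μ=5.1, E[X²]=31.11.
E[X] = 0.28·6.5 + 0.45·7.6 + 0.27·5.1 = 6.617.
E[X²] = 0.28·43.5 + 0.45·59.584 + 0.27·31.11 = 47.3925.
Var(X) = E[X²] − (E[X])² = 47.3925 − 43.7847 = 3.60781.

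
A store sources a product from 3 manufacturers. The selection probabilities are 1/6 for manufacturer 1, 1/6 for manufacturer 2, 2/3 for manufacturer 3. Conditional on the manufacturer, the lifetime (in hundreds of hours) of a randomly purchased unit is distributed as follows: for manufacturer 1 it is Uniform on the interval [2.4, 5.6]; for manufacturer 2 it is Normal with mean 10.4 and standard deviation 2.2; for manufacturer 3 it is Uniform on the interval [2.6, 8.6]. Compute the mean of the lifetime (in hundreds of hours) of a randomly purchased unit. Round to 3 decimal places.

Component means — 1: 4; 2: 10.4; 3: 5.6.
E[X] = 0.166667·4 + 0.166667·10.4 + 0.666667·5.6 = 6.13333.

6.133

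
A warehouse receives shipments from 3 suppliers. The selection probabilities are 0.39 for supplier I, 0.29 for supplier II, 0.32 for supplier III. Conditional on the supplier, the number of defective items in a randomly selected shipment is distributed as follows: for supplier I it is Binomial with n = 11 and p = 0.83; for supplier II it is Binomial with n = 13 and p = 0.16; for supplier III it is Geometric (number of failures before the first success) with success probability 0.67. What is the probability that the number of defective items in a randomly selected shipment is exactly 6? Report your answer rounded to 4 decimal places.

Conditional on each supplier, P(X = 6): I: 0.0214464; II: 0.00849556; III: 0.000865284.
By total probability, P(X = 6) = 0.39·0.0214464 + 0.29·0.00849556 + 0.32·0.000865284 = 0.0111047.

0.0111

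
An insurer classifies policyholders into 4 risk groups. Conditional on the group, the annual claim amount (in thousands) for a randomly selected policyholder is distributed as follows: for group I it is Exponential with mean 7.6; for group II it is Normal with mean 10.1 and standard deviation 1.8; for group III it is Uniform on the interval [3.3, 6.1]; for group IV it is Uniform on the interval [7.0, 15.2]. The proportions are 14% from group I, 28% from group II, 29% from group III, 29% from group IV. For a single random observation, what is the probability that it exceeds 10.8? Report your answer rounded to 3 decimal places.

Conditional on each group, P(X > 10.8): I: 0.24146; II: 0.348679; III: 0; IV: 0.536585.
By total probability, P(X > 10.8) = 0.14·0.24146 + 0.28·0.348679 + 0.29·0 + 0.29·0.536585 = 0.287044.

0.287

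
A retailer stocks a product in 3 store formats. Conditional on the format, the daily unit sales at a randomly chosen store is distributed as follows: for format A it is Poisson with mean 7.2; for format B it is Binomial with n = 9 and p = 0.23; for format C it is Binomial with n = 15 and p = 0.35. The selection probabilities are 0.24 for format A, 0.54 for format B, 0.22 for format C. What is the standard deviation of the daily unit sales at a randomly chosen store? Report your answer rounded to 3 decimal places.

2.855

Per component, A: μ=7.2, E[X²]=59.04; B: μ=2.07, E[X²]=5.8788; C: μ=5.25, E[X²]=30.975.
E[X] = 0.24·7.2 + 0.54·2.07 + 0.22·5.25 = 4.0008.
E[X²] = 0.24·59.04 + 0.54·5.8788 + 0.22·30.975 = 24.1587.
Var(X) = E[X²] − (E[X])² = 24.1587 − 16.0064 = 8.15225.
SD(X) = √8.15225 = 2.85521.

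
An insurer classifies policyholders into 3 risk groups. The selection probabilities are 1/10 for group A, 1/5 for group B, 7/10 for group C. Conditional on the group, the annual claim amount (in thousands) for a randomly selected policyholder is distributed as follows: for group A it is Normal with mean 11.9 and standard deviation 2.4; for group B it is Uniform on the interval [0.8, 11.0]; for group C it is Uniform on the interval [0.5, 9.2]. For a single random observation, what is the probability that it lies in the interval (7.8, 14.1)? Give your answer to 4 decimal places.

Conditional on each group, P(7.8 < X < 14.1): A: 0.776554; B: 0.313725; C: 0.16092.
By total probability, P(7.8 < X < 14.1) = 0.1·0.776554 + 0.2·0.313725 + 0.7·0.16092 = 0.253044.

0.2530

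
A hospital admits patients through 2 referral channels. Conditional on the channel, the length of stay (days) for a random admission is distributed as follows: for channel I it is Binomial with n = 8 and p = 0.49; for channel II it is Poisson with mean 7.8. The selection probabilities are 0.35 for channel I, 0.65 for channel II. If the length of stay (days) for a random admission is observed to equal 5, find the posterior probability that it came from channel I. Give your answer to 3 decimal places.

0.534

Likelihoods P(X=5 | ·): I: 0.209835; II: 0.0985814.
Posterior ∝ prior × likelihood. Numerator for I: 0.35·0.209835 = 0.0734424.
Normalizing constant: 0.35·0.209835 + 0.65·0.0985814 = 0.13752.
P(I | observation) = 0.0734424 / 0.13752 = 0.534048.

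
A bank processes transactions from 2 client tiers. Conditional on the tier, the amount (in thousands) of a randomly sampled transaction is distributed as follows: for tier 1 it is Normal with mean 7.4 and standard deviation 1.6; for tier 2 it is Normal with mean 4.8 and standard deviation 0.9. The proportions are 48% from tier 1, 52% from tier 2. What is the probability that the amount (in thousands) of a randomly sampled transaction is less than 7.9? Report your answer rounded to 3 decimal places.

0.819

Conditional on each tier, P(X < 7.9): 1: 0.62267; 2: 0.999714.
By total probability, P(X < 7.9) = 0.48·0.62267 + 0.52·0.999714 = 0.818733.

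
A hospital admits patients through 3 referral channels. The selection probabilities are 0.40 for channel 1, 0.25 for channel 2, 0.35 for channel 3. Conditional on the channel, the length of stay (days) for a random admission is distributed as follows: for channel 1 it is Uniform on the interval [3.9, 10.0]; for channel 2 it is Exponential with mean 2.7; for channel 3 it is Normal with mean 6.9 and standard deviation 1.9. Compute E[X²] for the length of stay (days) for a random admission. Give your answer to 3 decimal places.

For each component E[X²] = Var + (mean)², giving 1: 51.4033; 2: 14.58; 3: 51.22.
Overall E[X²] = 0.4·51.4033 + 0.25·14.58 + 0.35·51.22 = 42.1333.

42.133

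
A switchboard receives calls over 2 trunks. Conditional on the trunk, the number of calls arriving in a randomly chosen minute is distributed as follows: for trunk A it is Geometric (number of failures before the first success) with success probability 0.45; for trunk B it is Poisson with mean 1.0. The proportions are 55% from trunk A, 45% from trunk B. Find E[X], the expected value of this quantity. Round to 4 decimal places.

1.1222

Component means — A: 1.22222; B: 1.
E[X] = 0.55·1.22222 + 0.45·1 = 1.12222.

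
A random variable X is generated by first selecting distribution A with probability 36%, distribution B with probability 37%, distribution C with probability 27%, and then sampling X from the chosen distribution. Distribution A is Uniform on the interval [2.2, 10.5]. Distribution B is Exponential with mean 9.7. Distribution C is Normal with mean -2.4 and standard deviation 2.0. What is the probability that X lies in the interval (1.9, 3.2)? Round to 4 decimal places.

0.0851

Conditional on each component, P(1.9 < X < 3.2): A: 0.120482; B: 0.103116; C: 0.0132225.
By total probability, P(1.9 < X < 3.2) = 0.36·0.120482 + 0.37·0.103116 + 0.27·0.0132225 = 0.0850965.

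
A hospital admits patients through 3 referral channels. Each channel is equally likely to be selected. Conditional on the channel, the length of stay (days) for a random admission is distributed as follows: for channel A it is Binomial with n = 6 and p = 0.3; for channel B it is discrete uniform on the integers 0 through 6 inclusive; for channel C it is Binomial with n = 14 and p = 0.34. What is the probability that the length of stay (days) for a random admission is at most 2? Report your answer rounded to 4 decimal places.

Conditional on each channel, P(X ≤ 2): A: 0.74431; B: 0.428571; C: 0.0963048.
By total probability, P(X ≤ 2) = 0.333333·0.74431 + 0.333333·0.428571 + 0.333333·0.0963048 = 0.423062.

0.4231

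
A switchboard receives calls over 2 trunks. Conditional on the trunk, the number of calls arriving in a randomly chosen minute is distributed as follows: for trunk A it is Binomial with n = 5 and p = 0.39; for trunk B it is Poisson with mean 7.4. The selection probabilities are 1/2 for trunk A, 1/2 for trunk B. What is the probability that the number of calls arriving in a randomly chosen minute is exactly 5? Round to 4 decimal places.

Conditional on each trunk, P(X = 5): A: 0.00902242; B: 0.113031.
By total probability, P(X = 5) = 0.5·0.00902242 + 0.5·0.113031 = 0.0610268.

0.0610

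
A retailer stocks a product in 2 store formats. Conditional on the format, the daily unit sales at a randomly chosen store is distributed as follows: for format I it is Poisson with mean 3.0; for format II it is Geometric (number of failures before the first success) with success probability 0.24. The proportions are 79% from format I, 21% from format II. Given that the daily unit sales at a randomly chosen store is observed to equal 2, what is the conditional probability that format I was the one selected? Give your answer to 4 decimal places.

0.8588

Likelihoods P(X=2 | ·): I: 0.224042; II: 0.138624.
Posterior ∝ prior × likelihood. Numerator for I: 0.79·0.224042 = 0.176993.
Normalizing constant: 0.79·0.224042 + 0.21·0.138624 = 0.206104.
P(I | observation) = 0.176993 / 0.206104 = 0.858756.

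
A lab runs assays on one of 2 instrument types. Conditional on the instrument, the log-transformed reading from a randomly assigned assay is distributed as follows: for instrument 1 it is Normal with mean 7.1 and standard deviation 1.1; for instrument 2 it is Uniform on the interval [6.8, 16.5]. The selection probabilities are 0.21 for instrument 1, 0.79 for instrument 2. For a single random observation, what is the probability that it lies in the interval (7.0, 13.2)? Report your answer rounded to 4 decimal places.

0.6176

Conditional on each instrument, P(7.0 < X < 13.2): 1: 0.536218; 2: 0.639175.
By total probability, P(7.0 < X < 13.2) = 0.21·0.536218 + 0.79·0.639175 = 0.617554.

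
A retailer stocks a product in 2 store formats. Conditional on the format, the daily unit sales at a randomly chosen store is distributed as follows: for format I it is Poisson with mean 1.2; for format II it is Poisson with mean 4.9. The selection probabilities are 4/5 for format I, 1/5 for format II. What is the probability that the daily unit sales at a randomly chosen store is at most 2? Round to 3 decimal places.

Conditional on each format, P(X ≤ 2): I: 0.879487; II: 0.133331.
By total probability, P(X ≤ 2) = 0.8·0.879487 + 0.2·0.133331 = 0.730256.

0.730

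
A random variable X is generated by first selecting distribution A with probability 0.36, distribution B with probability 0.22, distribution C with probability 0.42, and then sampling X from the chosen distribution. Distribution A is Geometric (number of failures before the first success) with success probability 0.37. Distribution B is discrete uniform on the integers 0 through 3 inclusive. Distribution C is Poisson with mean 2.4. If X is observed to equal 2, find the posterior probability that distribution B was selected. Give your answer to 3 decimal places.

Likelihoods P(X=2 | ·): A: 0.146853; B: 0.25; C: 0.261268.
Posterior ∝ prior × likelihood. Numerator for B: 0.22·0.25 = 0.055.
Normalizing constant: 0.36·0.146853 + 0.22·0.25 + 0.42·0.261268 = 0.2176.
P(B | observation) = 0.055 / 0.2176 = 0.252758.

0.253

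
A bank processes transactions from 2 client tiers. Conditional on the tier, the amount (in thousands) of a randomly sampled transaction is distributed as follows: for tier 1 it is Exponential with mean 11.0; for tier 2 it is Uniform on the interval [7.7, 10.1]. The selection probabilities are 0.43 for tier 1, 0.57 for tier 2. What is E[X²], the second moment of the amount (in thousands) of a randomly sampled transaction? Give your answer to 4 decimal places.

149.4833

For each component E[X²] = Var + (mean)², giving 1: 242; 2: 79.69.
Overall E[X²] = 0.43·242 + 0.57·79.69 = 149.483.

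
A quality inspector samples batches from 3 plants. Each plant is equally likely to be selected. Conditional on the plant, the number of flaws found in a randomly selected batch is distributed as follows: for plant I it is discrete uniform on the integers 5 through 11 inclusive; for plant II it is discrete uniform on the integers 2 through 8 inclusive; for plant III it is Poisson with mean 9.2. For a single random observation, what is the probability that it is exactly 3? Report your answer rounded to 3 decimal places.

Conditional on each plant, P(X = 3): I: 0; II: 0.142857; III: 0.013113.
By total probability, P(X = 3) = 0.333333·0 + 0.333333·0.142857 + 0.333333·0.013113 = 0.0519901.

0.052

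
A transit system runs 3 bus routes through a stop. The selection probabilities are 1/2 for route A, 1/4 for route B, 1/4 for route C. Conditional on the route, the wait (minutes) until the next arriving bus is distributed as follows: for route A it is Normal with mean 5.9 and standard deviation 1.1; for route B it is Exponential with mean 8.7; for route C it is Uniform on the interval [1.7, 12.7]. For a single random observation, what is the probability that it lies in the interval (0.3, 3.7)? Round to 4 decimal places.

0.1350

Conditional on each route, P(0.3 < X < 3.7): A: 0.02275; B: 0.312523; C: 0.181818.
By total probability, P(0.3 < X < 3.7) = 0.5·0.02275 + 0.25·0.312523 + 0.25·0.181818 = 0.13496.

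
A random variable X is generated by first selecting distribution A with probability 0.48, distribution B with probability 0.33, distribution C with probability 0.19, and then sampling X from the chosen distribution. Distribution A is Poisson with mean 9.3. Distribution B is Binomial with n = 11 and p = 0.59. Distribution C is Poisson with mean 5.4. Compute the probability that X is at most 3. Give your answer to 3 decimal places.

Conditional on each component, P(X ≤ 3): A: 0.0171516; B: 0.034253; C: 0.213291.
By total probability, P(X ≤ 3) = 0.48·0.0171516 + 0.33·0.034253 + 0.19·0.213291 = 0.0600615.

0.060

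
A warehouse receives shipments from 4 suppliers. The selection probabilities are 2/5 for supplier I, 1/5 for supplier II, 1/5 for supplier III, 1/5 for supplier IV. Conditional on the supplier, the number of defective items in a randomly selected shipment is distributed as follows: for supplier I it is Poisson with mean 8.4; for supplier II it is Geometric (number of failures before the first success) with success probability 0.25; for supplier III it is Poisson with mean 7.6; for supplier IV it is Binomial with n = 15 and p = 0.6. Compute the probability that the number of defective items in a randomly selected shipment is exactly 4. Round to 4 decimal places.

Conditional on each supplier, P(X = 4): I: 0.0466479; II: 0.0791016; III: 0.0695673; IV: 0.00741989.
By total probability, P(X = 4) = 0.4·0.0466479 + 0.2·0.0791016 + 0.2·0.0695673 + 0.2·0.00741989 = 0.0498769.

0.0499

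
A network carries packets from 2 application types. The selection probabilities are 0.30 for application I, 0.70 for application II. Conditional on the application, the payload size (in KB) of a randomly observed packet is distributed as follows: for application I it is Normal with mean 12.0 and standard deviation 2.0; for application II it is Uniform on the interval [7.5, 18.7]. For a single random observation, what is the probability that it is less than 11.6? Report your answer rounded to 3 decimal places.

Conditional on each application, P(X < 11.6): I: 0.42074; II: 0.366071.
By total probability, P(X < 11.6) = 0.3·0.42074 + 0.7·0.366071 = 0.382472.

0.382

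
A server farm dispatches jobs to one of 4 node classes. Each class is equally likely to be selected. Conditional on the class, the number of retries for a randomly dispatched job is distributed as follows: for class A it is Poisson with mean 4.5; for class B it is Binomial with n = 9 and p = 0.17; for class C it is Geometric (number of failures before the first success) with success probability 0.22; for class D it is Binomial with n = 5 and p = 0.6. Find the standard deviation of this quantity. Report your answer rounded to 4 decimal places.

2.6321

Per component, A: μ=4.5, E[X²]=24.75; B: μ=1.53, E[X²]=3.6108; C: μ=3.54545, E[X²]=28.686; D: μ=3, E[X²]=10.2.
E[X] = 0.25·4.5 + 0.25·1.53 + 0.25·3.54545 + 0.25·3 = 3.14386.
E[X²] = 0.25·24.75 + 0.25·3.6108 + 0.25·28.686 + 0.25·10.2 = 16.8117.
Var(X) = E[X²] − (E[X])² = 16.8117 − 9.88388 = 6.92781.
SD(X) = √6.92781 = 2.63207.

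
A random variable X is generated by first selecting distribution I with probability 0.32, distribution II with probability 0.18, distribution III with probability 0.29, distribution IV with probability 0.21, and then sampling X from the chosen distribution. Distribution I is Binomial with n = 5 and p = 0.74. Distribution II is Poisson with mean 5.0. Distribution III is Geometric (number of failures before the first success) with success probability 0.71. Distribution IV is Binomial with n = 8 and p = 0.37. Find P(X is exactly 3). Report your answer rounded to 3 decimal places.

0.177

Conditional on each component, P(X = 3): I: 0.273931; II: 0.140374; III: 0.0173162; IV: 0.281511.
By total probability, P(X = 3) = 0.32·0.273931 + 0.18·0.140374 + 0.29·0.0173162 + 0.21·0.281511 = 0.177064.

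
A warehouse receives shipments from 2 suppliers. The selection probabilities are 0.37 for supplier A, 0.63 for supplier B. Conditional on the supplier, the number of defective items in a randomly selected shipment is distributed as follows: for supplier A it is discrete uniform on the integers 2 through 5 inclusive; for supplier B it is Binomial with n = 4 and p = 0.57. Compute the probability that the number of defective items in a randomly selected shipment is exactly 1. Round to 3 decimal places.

Conditional on each supplier, P(X = 1): A: 0; B: 0.181276.
By total probability, P(X = 1) = 0.37·0 + 0.63·0.181276 = 0.114204.

0.114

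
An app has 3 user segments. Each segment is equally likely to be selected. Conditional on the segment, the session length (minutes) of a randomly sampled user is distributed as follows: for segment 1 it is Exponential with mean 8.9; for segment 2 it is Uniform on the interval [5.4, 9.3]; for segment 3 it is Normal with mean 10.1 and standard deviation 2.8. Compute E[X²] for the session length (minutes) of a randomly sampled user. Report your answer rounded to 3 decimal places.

107.853

For each component E[X²] = Var + (mean)², giving 1: 158.42; 2: 55.29; 3: 109.85.
Overall E[X²] = 0.333333·158.42 + 0.333333·55.29 + 0.333333·109.85 = 107.853.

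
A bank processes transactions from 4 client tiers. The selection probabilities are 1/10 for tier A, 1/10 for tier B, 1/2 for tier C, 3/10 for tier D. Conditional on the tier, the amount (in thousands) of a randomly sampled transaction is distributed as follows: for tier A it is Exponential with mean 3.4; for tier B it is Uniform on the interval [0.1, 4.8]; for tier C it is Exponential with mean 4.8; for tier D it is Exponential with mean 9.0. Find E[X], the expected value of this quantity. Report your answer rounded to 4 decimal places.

5.6850

Component means — A: 3.4; B: 2.45; C: 4.8; D: 9.
E[X] = 0.1·3.4 + 0.1·2.45 + 0.5·4.8 + 0.3·9 = 5.685.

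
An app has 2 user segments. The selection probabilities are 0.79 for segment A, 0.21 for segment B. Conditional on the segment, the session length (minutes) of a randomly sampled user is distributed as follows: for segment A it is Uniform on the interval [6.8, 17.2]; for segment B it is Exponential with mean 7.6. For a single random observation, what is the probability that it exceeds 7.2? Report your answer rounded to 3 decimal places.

Conditional on each segment, P(X > 7.2): A: 0.961538; B: 0.38776.
By total probability, P(X > 7.2) = 0.79·0.961538 + 0.21·0.38776 = 0.841045.

0.841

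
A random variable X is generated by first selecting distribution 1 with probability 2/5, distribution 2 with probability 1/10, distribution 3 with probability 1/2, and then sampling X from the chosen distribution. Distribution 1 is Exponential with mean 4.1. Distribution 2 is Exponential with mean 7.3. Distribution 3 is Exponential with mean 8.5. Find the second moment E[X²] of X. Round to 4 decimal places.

For each component E[X²] = Var + (mean)², giving 1: 33.62; 2: 106.58; 3: 144.5.
Overall E[X²] = 0.4·33.62 + 0.1·106.58 + 0.5·144.5 = 96.356.

96.3560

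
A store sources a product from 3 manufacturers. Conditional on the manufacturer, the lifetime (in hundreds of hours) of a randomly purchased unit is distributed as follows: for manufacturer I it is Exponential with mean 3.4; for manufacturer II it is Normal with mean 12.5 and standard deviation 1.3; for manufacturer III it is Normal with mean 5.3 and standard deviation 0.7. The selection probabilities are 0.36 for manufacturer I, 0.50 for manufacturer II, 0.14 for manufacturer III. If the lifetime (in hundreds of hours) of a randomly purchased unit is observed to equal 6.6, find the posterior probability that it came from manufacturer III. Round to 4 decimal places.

0.4834

Likelihoods f(6.6 | ·): I: 0.0422162; II: 1.03335e-05; III: 0.101596.
Posterior ∝ prior × likelihood. Numerator for III: 0.14·0.101596 = 0.0142234.
Normalizing constant: 0.36·0.0422162 + 0.5·1.03335e-05 + 0.14·0.101596 = 0.0294264.
P(III | observation) = 0.0142234 / 0.0294264 = 0.483355.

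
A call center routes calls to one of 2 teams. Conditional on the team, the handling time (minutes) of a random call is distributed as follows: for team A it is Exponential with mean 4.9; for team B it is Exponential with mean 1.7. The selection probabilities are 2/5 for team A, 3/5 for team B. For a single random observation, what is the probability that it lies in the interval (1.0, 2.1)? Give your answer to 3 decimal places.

0.224

Conditional on each team, P(1.0 < X < 2.1): A: 0.163957; B: 0.264557.
By total probability, P(1.0 < X < 2.1) = 0.4·0.163957 + 0.6·0.264557 = 0.224317.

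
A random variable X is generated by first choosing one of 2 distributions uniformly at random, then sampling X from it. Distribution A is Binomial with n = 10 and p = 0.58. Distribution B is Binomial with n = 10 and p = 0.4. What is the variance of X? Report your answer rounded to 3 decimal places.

3.228

Per component, A: μ=5.8, E[X²]=36.076; B: μ=4, E[X²]=18.4.
E[X] = 0.5·5.8 + 0.5·4 = 4.9.
E[X²] = 0.5·36.076 + 0.5·18.4 = 27.238.
Var(X) = E[X²] − (E[X])² = 27.238 − 24.01 = 3.228.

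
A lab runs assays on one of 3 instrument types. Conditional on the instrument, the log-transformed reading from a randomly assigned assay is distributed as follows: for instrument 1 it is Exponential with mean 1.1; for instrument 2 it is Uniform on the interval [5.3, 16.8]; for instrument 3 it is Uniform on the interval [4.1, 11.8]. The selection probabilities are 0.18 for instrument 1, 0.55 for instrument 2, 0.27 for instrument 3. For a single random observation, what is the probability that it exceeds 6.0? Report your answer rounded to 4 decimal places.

Conditional on each instrument, P(X > 6.0): 1: 0.00427682; 2: 0.93913; 3: 0.753247.
By total probability, P(X > 6.0) = 0.18·0.00427682 + 0.55·0.93913 + 0.27·0.753247 = 0.720668.

0.7207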